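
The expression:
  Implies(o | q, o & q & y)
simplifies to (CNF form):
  (o | ~q) & (q | ~o) & (y | ~q)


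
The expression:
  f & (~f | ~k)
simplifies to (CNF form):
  f & ~k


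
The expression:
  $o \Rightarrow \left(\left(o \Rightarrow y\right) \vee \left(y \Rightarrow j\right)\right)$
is always true.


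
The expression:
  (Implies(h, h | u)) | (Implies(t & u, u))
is always true.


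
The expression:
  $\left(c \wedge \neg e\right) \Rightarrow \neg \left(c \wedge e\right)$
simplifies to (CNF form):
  $\text{True}$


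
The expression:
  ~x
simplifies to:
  ~x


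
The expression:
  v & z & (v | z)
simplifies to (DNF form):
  v & z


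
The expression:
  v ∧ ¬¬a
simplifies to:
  a ∧ v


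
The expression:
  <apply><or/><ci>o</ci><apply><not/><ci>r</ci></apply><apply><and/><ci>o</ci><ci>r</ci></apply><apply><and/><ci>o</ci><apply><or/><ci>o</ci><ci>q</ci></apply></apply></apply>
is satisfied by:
  {o: True, r: False}
  {r: False, o: False}
  {r: True, o: True}


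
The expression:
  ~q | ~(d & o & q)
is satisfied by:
  {o: False, q: False, d: False}
  {d: True, o: False, q: False}
  {q: True, o: False, d: False}
  {d: True, q: True, o: False}
  {o: True, d: False, q: False}
  {d: True, o: True, q: False}
  {q: True, o: True, d: False}


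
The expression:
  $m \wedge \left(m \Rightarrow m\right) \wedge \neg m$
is never true.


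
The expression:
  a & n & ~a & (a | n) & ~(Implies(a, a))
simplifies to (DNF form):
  False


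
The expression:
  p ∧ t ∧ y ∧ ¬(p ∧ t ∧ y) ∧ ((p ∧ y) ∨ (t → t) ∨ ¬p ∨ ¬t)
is never true.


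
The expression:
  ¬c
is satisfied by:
  {c: False}


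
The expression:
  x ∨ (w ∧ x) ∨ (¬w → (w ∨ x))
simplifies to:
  w ∨ x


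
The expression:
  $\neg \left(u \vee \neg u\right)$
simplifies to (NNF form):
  $\text{False}$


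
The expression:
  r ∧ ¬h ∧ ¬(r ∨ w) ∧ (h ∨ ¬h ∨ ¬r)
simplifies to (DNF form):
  False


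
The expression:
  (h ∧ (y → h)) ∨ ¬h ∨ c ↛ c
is always true.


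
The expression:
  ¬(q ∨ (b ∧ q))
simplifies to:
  ¬q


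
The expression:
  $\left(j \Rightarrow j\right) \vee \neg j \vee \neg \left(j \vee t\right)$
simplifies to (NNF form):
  $\text{True}$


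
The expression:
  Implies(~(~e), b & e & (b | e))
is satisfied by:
  {b: True, e: False}
  {e: False, b: False}
  {e: True, b: True}


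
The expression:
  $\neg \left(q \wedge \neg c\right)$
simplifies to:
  $c \vee \neg q$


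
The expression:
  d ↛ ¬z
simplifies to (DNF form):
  d ∧ z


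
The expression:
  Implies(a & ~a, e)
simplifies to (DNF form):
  True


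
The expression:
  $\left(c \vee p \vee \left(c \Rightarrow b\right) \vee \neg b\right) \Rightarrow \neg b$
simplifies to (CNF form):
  $\neg b$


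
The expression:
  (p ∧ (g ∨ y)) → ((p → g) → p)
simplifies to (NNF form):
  True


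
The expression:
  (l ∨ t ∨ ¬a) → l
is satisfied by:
  {l: True, a: True, t: False}
  {l: True, a: False, t: False}
  {l: True, t: True, a: True}
  {l: True, t: True, a: False}
  {a: True, t: False, l: False}


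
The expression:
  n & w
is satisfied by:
  {w: True, n: True}


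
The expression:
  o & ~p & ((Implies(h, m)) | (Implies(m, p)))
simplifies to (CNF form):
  o & ~p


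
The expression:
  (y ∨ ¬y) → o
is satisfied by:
  {o: True}


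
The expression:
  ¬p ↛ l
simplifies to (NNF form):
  l ∨ ¬p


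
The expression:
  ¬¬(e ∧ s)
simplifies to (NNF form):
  e ∧ s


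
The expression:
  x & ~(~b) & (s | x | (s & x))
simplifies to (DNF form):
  b & x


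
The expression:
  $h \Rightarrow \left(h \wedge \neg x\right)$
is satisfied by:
  {h: False, x: False}
  {x: True, h: False}
  {h: True, x: False}


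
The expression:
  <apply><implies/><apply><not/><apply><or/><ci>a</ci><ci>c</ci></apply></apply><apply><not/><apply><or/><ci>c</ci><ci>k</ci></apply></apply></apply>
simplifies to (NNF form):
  <apply><or/><ci>a</ci><ci>c</ci><apply><not/><ci>k</ci></apply></apply>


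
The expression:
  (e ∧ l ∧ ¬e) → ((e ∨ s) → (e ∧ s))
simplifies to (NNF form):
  True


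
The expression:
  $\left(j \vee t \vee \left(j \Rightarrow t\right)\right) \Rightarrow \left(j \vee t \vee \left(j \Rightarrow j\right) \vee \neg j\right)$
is always true.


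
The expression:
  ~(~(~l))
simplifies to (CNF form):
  ~l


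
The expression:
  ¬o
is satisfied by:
  {o: False}


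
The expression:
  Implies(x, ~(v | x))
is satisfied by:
  {x: False}


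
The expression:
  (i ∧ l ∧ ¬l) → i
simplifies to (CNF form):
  True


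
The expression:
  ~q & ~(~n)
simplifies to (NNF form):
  n & ~q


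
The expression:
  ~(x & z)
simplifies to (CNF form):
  ~x | ~z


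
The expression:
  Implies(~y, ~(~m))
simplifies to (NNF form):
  m | y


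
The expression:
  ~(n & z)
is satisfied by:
  {z: False, n: False}
  {n: True, z: False}
  {z: True, n: False}


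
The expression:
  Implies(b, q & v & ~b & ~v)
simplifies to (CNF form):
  ~b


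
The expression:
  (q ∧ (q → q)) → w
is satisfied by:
  {w: True, q: False}
  {q: False, w: False}
  {q: True, w: True}


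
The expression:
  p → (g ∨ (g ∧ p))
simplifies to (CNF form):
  g ∨ ¬p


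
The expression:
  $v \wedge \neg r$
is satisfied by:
  {v: True, r: False}


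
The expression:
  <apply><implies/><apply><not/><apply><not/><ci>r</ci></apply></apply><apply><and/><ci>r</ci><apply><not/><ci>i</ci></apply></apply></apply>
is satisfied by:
  {i: False, r: False}
  {r: True, i: False}
  {i: True, r: False}


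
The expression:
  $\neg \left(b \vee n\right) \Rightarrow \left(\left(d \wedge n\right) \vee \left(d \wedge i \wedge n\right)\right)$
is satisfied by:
  {n: True, b: True}
  {n: True, b: False}
  {b: True, n: False}


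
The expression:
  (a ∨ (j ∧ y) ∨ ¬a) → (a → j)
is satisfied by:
  {j: True, a: False}
  {a: False, j: False}
  {a: True, j: True}


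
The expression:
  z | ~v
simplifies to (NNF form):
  z | ~v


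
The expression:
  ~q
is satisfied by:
  {q: False}


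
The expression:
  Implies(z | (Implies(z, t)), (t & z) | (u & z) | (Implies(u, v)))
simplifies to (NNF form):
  v | z | ~u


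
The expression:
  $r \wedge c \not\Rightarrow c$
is never true.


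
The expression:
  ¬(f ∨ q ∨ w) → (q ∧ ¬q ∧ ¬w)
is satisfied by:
  {q: True, w: True, f: True}
  {q: True, w: True, f: False}
  {q: True, f: True, w: False}
  {q: True, f: False, w: False}
  {w: True, f: True, q: False}
  {w: True, f: False, q: False}
  {f: True, w: False, q: False}


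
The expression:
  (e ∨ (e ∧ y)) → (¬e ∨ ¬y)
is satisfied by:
  {e: False, y: False}
  {y: True, e: False}
  {e: True, y: False}


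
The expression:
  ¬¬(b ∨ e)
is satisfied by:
  {b: True, e: True}
  {b: True, e: False}
  {e: True, b: False}


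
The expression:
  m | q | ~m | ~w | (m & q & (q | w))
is always true.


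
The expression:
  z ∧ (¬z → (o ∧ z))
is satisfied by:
  {z: True}


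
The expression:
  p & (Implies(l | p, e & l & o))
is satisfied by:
  {p: True, e: True, o: True, l: True}


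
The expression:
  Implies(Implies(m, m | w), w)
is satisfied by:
  {w: True}


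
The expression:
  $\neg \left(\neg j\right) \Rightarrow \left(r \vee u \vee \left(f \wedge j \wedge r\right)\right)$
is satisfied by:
  {r: True, u: True, j: False}
  {r: True, u: False, j: False}
  {u: True, r: False, j: False}
  {r: False, u: False, j: False}
  {r: True, j: True, u: True}
  {r: True, j: True, u: False}
  {j: True, u: True, r: False}


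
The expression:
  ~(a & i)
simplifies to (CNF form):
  ~a | ~i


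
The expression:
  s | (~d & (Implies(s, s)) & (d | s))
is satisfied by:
  {s: True}


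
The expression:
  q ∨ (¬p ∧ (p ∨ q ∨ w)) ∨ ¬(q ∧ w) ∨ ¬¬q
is always true.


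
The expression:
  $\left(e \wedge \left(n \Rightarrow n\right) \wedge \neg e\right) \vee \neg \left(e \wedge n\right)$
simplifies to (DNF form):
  $\neg e \vee \neg n$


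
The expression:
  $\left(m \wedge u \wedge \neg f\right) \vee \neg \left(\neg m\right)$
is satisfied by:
  {m: True}


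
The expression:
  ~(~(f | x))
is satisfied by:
  {x: True, f: True}
  {x: True, f: False}
  {f: True, x: False}


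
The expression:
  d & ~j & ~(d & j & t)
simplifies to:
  d & ~j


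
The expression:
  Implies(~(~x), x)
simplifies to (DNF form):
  True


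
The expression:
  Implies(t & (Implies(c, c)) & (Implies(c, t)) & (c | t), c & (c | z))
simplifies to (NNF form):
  c | ~t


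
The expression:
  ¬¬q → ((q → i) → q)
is always true.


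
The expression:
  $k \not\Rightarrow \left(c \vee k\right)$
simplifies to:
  $\text{False}$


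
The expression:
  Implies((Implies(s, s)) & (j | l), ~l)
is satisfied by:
  {l: False}


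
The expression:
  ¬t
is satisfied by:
  {t: False}


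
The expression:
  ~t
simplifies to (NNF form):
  ~t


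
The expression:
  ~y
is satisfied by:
  {y: False}


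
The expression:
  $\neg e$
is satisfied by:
  {e: False}


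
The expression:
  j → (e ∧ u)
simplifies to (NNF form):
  (e ∧ u) ∨ ¬j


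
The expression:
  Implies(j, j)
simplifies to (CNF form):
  True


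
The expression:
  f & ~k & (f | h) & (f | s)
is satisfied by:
  {f: True, k: False}


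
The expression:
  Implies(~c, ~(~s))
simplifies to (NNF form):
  c | s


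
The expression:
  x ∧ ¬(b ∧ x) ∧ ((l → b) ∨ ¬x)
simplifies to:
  x ∧ ¬b ∧ ¬l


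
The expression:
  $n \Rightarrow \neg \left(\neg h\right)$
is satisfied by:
  {h: True, n: False}
  {n: False, h: False}
  {n: True, h: True}


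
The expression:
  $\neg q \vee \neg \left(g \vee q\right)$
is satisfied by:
  {q: False}


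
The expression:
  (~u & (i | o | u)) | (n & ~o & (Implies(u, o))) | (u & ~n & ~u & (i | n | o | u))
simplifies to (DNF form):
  (i & ~u) | (n & ~u) | (o & ~u)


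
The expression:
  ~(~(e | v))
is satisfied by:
  {v: True, e: True}
  {v: True, e: False}
  {e: True, v: False}


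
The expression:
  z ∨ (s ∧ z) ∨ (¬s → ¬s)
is always true.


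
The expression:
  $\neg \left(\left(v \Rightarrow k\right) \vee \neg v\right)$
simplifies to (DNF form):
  $v \wedge \neg k$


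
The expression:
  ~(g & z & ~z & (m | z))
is always true.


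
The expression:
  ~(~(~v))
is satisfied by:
  {v: False}


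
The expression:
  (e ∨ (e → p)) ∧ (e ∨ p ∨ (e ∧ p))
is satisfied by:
  {e: True, p: True}
  {e: True, p: False}
  {p: True, e: False}


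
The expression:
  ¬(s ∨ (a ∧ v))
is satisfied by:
  {v: False, s: False, a: False}
  {a: True, v: False, s: False}
  {v: True, a: False, s: False}


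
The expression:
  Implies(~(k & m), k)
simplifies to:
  k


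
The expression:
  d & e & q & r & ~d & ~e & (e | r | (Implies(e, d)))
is never true.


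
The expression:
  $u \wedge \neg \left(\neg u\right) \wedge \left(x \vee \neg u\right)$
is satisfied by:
  {u: True, x: True}


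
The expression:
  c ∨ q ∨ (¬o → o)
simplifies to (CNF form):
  c ∨ o ∨ q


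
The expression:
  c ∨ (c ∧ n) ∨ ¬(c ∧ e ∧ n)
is always true.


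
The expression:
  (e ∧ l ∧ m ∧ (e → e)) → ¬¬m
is always true.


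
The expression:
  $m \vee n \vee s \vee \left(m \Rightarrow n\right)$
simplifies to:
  $\text{True}$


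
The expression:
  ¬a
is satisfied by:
  {a: False}


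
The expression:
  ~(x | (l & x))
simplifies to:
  ~x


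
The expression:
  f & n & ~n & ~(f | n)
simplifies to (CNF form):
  False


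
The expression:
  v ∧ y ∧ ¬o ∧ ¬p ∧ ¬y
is never true.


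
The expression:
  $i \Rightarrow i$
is always true.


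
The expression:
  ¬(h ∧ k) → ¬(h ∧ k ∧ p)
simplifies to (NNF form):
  True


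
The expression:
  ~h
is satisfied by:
  {h: False}


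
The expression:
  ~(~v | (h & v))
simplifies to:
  v & ~h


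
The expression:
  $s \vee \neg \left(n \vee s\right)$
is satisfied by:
  {s: True, n: False}
  {n: False, s: False}
  {n: True, s: True}


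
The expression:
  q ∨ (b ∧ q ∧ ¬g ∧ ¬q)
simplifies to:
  q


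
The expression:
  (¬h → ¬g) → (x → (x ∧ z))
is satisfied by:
  {z: True, g: True, h: False, x: False}
  {z: True, h: False, g: False, x: False}
  {z: True, g: True, h: True, x: False}
  {z: True, h: True, g: False, x: False}
  {g: True, z: False, h: False, x: False}
  {z: False, h: False, g: False, x: False}
  {g: True, h: True, z: False, x: False}
  {h: True, z: False, g: False, x: False}
  {x: True, g: True, z: True, h: False}
  {x: True, z: True, h: False, g: False}
  {x: True, g: True, z: True, h: True}
  {x: True, z: True, h: True, g: False}
  {x: True, g: True, z: False, h: False}


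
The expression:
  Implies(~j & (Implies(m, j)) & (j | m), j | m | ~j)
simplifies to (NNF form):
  True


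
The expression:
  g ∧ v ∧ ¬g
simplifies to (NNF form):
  False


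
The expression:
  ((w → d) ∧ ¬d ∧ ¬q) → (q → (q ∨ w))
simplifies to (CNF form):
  True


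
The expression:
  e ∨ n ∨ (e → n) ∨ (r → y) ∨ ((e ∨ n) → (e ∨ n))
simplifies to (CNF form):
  True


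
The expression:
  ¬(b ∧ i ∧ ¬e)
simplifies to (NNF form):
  e ∨ ¬b ∨ ¬i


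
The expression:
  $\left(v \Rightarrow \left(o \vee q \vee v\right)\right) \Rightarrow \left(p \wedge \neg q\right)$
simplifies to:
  $p \wedge \neg q$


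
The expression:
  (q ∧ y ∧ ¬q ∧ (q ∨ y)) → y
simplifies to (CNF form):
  True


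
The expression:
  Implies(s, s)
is always true.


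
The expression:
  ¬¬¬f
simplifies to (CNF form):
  ¬f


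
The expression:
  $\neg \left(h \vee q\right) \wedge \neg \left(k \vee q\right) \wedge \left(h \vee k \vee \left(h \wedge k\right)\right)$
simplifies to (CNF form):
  $\text{False}$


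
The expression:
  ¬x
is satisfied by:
  {x: False}


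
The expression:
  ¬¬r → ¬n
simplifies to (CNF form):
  ¬n ∨ ¬r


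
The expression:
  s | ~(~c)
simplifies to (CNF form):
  c | s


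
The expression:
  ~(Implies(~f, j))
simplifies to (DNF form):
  ~f & ~j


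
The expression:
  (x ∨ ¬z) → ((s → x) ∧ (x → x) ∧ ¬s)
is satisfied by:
  {z: True, x: False, s: False}
  {x: False, s: False, z: False}
  {z: True, x: True, s: False}
  {x: True, z: False, s: False}
  {s: True, z: True, x: False}


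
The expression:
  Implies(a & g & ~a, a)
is always true.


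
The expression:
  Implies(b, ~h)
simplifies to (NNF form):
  ~b | ~h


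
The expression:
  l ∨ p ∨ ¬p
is always true.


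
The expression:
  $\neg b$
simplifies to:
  $\neg b$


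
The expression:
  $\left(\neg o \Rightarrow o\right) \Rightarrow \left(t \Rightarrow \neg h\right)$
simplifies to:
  $\neg h \vee \neg o \vee \neg t$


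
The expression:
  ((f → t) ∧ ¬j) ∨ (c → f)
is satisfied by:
  {f: True, c: False, j: False}
  {f: False, c: False, j: False}
  {j: True, f: True, c: False}
  {j: True, f: False, c: False}
  {c: True, f: True, j: False}
  {c: True, f: False, j: False}
  {c: True, j: True, f: True}


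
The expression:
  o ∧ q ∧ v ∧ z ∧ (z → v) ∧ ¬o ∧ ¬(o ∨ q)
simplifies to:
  False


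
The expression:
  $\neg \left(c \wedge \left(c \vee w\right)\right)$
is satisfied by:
  {c: False}


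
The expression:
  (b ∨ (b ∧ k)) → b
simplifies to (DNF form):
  True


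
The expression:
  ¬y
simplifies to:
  ¬y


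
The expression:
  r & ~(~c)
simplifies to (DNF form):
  c & r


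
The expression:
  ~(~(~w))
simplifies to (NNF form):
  ~w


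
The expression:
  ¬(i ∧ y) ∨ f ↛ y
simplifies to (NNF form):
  ¬i ∨ ¬y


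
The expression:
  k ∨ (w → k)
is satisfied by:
  {k: True, w: False}
  {w: False, k: False}
  {w: True, k: True}


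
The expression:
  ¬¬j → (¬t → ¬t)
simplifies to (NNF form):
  True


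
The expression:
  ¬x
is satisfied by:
  {x: False}


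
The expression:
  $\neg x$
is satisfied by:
  {x: False}


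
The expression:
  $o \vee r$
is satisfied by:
  {r: True, o: True}
  {r: True, o: False}
  {o: True, r: False}


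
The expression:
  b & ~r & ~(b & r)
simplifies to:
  b & ~r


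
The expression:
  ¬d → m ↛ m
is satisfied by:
  {d: True}


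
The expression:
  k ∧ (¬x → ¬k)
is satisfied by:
  {x: True, k: True}


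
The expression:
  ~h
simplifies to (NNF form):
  ~h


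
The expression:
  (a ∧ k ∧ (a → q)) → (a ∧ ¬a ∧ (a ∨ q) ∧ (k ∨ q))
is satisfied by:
  {k: False, q: False, a: False}
  {a: True, k: False, q: False}
  {q: True, k: False, a: False}
  {a: True, q: True, k: False}
  {k: True, a: False, q: False}
  {a: True, k: True, q: False}
  {q: True, k: True, a: False}


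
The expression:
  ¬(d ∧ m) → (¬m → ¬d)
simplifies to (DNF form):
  m ∨ ¬d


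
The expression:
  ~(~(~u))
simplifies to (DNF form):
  ~u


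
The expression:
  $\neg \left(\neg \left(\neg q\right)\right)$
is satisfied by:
  {q: False}


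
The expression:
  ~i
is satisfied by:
  {i: False}


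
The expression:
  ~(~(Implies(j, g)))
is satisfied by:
  {g: True, j: False}
  {j: False, g: False}
  {j: True, g: True}


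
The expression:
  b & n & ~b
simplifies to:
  False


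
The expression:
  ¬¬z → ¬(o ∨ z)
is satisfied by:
  {z: False}


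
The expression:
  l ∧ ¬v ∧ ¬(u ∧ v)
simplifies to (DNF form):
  l ∧ ¬v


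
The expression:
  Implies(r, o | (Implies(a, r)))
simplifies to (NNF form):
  True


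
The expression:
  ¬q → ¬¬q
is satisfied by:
  {q: True}


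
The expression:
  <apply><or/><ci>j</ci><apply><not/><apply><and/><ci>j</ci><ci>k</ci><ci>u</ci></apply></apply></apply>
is always true.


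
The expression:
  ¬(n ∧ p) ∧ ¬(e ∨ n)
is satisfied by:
  {n: False, e: False}


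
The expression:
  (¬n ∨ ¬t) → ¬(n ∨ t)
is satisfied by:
  {t: False, n: False}
  {n: True, t: True}


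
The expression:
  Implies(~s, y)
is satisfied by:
  {y: True, s: True}
  {y: True, s: False}
  {s: True, y: False}


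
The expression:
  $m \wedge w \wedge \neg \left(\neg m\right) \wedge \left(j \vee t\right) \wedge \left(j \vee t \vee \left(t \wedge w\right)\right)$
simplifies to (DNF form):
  $\left(j \wedge m \wedge w\right) \vee \left(m \wedge t \wedge w\right)$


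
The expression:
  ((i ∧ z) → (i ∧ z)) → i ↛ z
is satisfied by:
  {i: True, z: False}


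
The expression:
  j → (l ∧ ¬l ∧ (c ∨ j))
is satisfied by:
  {j: False}


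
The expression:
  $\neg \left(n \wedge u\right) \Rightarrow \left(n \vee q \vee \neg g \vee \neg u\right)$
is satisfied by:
  {n: True, q: True, g: False, u: False}
  {n: True, g: False, u: False, q: False}
  {q: True, g: False, u: False, n: False}
  {q: False, g: False, u: False, n: False}
  {n: True, u: True, q: True, g: False}
  {n: True, u: True, q: False, g: False}
  {u: True, q: True, n: False, g: False}
  {u: True, n: False, g: False, q: False}
  {q: True, n: True, g: True, u: False}
  {n: True, g: True, q: False, u: False}
  {q: True, g: True, n: False, u: False}
  {g: True, n: False, u: False, q: False}
  {n: True, u: True, g: True, q: True}
  {n: True, u: True, g: True, q: False}
  {u: True, g: True, q: True, n: False}


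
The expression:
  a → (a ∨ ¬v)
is always true.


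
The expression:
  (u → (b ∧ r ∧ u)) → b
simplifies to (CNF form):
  b ∨ u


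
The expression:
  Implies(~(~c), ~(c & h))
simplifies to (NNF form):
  ~c | ~h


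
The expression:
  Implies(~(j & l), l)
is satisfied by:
  {l: True}


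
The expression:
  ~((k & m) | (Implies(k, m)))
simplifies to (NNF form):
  k & ~m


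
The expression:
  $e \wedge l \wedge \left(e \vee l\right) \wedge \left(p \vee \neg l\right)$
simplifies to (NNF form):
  $e \wedge l \wedge p$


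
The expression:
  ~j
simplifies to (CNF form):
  ~j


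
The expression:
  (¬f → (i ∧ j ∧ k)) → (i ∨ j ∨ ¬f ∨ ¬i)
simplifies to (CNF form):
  True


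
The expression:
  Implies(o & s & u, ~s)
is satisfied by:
  {u: False, o: False, s: False}
  {s: True, u: False, o: False}
  {o: True, u: False, s: False}
  {s: True, o: True, u: False}
  {u: True, s: False, o: False}
  {s: True, u: True, o: False}
  {o: True, u: True, s: False}


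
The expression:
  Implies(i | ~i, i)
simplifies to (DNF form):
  i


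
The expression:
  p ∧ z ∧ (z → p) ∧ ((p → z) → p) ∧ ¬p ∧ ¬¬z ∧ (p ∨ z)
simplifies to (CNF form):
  False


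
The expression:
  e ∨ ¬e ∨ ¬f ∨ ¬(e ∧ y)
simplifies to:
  True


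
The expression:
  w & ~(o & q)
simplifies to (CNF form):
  w & (~o | ~q)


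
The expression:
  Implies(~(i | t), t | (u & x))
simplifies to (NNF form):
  i | t | (u & x)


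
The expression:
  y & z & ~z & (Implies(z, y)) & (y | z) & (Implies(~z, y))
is never true.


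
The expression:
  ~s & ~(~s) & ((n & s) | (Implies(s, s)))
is never true.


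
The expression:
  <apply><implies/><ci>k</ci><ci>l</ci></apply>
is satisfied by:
  {l: True, k: False}
  {k: False, l: False}
  {k: True, l: True}


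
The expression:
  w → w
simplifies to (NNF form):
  True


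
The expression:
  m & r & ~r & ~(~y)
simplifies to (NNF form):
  False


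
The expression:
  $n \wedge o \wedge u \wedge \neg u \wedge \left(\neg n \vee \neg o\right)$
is never true.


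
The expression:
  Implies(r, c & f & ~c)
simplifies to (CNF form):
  ~r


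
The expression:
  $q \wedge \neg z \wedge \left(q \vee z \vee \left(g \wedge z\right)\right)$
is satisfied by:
  {q: True, z: False}


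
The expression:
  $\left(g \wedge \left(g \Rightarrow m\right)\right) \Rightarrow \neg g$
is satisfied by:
  {g: False, m: False}
  {m: True, g: False}
  {g: True, m: False}


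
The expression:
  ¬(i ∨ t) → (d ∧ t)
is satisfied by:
  {i: True, t: True}
  {i: True, t: False}
  {t: True, i: False}


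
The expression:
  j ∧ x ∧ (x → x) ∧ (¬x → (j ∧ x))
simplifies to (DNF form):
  j ∧ x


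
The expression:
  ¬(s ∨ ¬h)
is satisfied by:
  {h: True, s: False}


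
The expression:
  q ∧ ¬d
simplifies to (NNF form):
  q ∧ ¬d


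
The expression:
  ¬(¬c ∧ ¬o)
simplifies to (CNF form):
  c ∨ o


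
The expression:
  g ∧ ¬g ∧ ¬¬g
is never true.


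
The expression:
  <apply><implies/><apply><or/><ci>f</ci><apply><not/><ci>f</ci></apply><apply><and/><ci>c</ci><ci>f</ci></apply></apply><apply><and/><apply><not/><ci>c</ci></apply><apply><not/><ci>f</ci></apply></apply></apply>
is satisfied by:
  {f: False, c: False}


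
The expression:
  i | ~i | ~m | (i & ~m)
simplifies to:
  True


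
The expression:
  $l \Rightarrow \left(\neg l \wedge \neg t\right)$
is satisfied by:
  {l: False}


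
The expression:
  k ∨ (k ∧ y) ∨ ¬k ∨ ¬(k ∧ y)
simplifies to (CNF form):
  True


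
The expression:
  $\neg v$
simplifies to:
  $\neg v$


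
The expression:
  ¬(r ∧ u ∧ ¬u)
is always true.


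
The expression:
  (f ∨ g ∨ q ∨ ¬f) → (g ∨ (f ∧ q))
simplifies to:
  g ∨ (f ∧ q)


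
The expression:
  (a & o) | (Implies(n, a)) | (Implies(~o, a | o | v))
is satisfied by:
  {a: True, o: True, v: True, n: False}
  {a: True, o: True, v: False, n: False}
  {a: True, v: True, o: False, n: False}
  {a: True, v: False, o: False, n: False}
  {o: True, v: True, a: False, n: False}
  {o: True, a: False, v: False, n: False}
  {o: False, v: True, a: False, n: False}
  {o: False, a: False, v: False, n: False}
  {a: True, n: True, o: True, v: True}
  {a: True, n: True, o: True, v: False}
  {a: True, n: True, v: True, o: False}
  {a: True, n: True, v: False, o: False}
  {n: True, o: True, v: True, a: False}
  {n: True, o: True, v: False, a: False}
  {n: True, v: True, o: False, a: False}


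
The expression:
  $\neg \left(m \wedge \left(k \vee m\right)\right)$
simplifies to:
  $\neg m$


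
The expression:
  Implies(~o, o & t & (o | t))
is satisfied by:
  {o: True}


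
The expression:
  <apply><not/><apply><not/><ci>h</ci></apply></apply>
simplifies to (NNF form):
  <ci>h</ci>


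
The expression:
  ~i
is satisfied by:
  {i: False}


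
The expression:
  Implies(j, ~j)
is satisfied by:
  {j: False}


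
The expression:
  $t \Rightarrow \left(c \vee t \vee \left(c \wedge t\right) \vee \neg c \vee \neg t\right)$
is always true.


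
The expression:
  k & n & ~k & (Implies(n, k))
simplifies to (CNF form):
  False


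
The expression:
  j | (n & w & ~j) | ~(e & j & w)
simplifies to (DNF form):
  True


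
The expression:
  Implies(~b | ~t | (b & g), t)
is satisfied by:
  {t: True}


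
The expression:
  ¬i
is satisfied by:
  {i: False}


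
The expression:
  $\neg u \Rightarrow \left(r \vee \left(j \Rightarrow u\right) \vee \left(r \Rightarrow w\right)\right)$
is always true.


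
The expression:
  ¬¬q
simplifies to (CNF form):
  q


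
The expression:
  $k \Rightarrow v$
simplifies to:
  $v \vee \neg k$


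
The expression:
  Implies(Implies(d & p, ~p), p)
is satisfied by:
  {p: True}


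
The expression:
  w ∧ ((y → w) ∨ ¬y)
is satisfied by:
  {w: True}


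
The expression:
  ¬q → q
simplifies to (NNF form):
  q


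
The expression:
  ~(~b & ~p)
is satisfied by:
  {b: True, p: True}
  {b: True, p: False}
  {p: True, b: False}


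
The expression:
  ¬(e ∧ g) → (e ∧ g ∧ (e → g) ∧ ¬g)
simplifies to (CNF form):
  e ∧ g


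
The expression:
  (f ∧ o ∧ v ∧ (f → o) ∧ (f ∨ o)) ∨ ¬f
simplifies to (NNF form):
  (o ∧ v) ∨ ¬f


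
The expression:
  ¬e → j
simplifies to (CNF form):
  e ∨ j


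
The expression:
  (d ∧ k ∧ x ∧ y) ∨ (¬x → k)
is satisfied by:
  {x: True, k: True}
  {x: True, k: False}
  {k: True, x: False}


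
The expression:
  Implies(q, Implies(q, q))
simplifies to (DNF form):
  True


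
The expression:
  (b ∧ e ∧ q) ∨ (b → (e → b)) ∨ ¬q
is always true.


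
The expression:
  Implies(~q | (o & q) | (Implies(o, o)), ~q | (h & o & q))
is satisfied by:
  {o: True, h: True, q: False}
  {o: True, h: False, q: False}
  {h: True, o: False, q: False}
  {o: False, h: False, q: False}
  {o: True, q: True, h: True}


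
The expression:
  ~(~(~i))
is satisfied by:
  {i: False}


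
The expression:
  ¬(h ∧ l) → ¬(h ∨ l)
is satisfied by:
  {h: False, l: False}
  {l: True, h: True}


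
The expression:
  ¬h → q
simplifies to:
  h ∨ q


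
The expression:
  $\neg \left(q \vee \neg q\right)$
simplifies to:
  $\text{False}$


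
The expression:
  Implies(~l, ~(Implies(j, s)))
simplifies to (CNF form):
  (j | l) & (l | ~s)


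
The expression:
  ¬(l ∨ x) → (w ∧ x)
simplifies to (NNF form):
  l ∨ x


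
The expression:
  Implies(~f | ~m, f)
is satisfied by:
  {f: True}


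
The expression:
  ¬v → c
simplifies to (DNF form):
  c ∨ v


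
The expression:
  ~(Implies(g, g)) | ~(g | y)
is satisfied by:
  {g: False, y: False}


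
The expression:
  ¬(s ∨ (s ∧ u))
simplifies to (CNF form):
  ¬s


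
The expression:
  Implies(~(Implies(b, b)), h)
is always true.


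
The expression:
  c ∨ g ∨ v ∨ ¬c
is always true.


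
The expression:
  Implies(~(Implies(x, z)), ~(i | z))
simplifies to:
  z | ~i | ~x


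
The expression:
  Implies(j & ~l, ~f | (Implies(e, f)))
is always true.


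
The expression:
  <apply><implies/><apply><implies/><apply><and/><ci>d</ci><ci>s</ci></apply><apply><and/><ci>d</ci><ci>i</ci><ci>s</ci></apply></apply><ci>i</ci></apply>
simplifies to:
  <apply><or/><ci>i</ci><apply><and/><ci>d</ci><ci>s</ci></apply></apply>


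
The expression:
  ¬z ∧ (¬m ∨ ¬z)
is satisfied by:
  {z: False}


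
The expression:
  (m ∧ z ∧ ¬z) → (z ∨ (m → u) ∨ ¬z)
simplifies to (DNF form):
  True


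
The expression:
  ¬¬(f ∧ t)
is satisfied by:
  {t: True, f: True}


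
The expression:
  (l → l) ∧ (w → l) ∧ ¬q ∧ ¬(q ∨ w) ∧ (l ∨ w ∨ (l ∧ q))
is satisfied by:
  {l: True, q: False, w: False}


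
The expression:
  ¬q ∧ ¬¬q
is never true.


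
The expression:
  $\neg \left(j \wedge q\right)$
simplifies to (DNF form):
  $\neg j \vee \neg q$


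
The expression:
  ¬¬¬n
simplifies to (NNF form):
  ¬n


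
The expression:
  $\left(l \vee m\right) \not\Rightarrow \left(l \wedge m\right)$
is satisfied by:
  {l: True, m: False}
  {m: True, l: False}


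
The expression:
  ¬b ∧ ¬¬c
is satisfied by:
  {c: True, b: False}


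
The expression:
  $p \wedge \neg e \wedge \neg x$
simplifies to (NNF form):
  $p \wedge \neg e \wedge \neg x$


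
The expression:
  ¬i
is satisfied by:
  {i: False}


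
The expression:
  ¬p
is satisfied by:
  {p: False}


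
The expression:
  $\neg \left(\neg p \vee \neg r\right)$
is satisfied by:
  {r: True, p: True}


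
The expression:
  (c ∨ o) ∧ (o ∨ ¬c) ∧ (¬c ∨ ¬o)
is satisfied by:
  {o: True, c: False}


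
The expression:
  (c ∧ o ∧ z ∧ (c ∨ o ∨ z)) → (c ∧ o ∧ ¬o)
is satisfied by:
  {o: False, c: False, z: False}
  {z: True, o: False, c: False}
  {c: True, o: False, z: False}
  {z: True, c: True, o: False}
  {o: True, z: False, c: False}
  {z: True, o: True, c: False}
  {c: True, o: True, z: False}


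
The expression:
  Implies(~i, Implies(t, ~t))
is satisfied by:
  {i: True, t: False}
  {t: False, i: False}
  {t: True, i: True}


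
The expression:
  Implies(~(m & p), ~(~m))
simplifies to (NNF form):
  m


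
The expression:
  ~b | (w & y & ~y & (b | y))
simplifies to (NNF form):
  ~b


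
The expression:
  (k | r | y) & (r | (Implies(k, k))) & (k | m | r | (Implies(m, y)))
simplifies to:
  k | r | y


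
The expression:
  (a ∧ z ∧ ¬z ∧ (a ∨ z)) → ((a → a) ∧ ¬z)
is always true.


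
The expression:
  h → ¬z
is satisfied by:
  {h: False, z: False}
  {z: True, h: False}
  {h: True, z: False}


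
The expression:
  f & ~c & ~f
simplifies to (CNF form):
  False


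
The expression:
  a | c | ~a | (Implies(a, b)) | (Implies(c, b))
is always true.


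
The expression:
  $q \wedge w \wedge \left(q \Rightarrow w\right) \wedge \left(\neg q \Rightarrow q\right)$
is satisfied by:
  {w: True, q: True}


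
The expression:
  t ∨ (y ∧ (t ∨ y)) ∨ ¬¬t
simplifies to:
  t ∨ y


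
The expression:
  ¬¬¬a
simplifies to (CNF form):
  ¬a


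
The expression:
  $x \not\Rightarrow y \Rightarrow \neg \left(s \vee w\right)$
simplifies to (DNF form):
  $y \vee \left(\neg s \wedge \neg w\right) \vee \neg x$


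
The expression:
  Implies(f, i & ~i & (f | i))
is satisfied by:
  {f: False}


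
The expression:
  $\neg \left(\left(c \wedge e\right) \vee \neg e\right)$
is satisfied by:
  {e: True, c: False}


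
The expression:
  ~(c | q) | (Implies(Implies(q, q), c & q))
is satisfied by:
  {c: False, q: False}
  {q: True, c: True}


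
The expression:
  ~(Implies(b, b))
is never true.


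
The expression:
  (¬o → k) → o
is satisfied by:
  {o: True, k: False}
  {k: False, o: False}
  {k: True, o: True}


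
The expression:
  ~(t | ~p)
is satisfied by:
  {p: True, t: False}


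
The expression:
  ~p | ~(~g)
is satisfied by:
  {g: True, p: False}
  {p: False, g: False}
  {p: True, g: True}


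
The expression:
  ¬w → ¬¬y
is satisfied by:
  {y: True, w: True}
  {y: True, w: False}
  {w: True, y: False}


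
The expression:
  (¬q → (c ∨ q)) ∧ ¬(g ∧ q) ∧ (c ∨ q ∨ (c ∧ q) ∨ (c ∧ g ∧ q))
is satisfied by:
  {c: True, g: False, q: False}
  {q: True, c: True, g: False}
  {q: True, c: False, g: False}
  {g: True, c: True, q: False}


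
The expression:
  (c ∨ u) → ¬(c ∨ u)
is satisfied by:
  {u: False, c: False}


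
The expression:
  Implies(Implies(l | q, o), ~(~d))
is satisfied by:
  {l: True, d: True, q: True, o: False}
  {l: True, d: True, q: False, o: False}
  {d: True, q: True, o: False, l: False}
  {d: True, q: False, o: False, l: False}
  {l: True, d: True, o: True, q: True}
  {l: True, d: True, o: True, q: False}
  {d: True, o: True, q: True, l: False}
  {d: True, o: True, q: False, l: False}
  {l: True, o: False, q: True, d: False}
  {l: True, o: False, q: False, d: False}
  {q: True, d: False, o: False, l: False}


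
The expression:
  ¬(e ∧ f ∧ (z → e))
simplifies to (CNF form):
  ¬e ∨ ¬f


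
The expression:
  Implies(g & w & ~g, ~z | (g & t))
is always true.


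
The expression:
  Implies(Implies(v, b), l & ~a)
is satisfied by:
  {v: True, l: True, b: False, a: False}
  {v: True, b: False, l: False, a: False}
  {l: True, v: False, b: False, a: False}
  {a: True, v: True, l: True, b: False}
  {a: True, v: True, b: False, l: False}
  {v: True, l: True, b: True, a: False}
  {l: True, b: True, a: False, v: False}


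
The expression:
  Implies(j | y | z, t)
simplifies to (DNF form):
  t | (~j & ~y & ~z)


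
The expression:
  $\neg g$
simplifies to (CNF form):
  $\neg g$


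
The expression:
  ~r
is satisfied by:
  {r: False}


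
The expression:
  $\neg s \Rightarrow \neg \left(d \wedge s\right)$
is always true.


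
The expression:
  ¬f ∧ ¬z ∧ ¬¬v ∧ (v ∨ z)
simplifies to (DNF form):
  v ∧ ¬f ∧ ¬z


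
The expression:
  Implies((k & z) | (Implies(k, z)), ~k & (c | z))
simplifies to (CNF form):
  (k | ~k) & (c | k | z) & (~k | ~z) & (c | k | ~k) & (c | z | ~z) & (k | z | ~k) & (c | ~k | ~z) & (z | ~k | ~z)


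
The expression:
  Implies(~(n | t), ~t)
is always true.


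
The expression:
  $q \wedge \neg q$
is never true.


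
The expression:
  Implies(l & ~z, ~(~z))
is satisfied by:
  {z: True, l: False}
  {l: False, z: False}
  {l: True, z: True}


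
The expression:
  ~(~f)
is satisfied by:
  {f: True}


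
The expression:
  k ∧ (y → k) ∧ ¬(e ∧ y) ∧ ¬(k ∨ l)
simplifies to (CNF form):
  False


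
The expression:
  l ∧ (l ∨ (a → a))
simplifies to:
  l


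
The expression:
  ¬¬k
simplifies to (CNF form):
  k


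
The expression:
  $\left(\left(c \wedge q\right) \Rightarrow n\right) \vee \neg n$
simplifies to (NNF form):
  $\text{True}$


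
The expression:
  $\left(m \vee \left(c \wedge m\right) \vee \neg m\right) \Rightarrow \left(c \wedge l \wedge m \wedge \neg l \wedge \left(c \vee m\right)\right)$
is never true.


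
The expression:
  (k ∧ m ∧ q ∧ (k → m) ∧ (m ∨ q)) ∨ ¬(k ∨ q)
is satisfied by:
  {m: True, q: False, k: False}
  {m: False, q: False, k: False}
  {q: True, k: True, m: True}


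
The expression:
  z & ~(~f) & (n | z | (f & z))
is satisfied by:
  {z: True, f: True}


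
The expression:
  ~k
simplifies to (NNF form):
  ~k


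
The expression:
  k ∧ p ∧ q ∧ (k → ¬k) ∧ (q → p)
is never true.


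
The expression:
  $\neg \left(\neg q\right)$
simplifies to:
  $q$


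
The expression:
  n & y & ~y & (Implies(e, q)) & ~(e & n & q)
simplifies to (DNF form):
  False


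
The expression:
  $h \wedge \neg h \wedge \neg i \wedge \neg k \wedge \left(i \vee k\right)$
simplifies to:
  $\text{False}$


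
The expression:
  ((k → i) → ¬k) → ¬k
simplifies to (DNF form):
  i ∨ ¬k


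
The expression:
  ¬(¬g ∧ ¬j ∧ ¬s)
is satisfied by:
  {g: True, s: True, j: True}
  {g: True, s: True, j: False}
  {g: True, j: True, s: False}
  {g: True, j: False, s: False}
  {s: True, j: True, g: False}
  {s: True, j: False, g: False}
  {j: True, s: False, g: False}


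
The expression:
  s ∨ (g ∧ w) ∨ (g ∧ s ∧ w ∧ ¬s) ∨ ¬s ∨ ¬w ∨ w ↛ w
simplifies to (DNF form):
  True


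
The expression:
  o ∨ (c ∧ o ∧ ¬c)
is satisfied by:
  {o: True}


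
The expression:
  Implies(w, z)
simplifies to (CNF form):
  z | ~w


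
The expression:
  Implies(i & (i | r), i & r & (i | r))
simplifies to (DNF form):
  r | ~i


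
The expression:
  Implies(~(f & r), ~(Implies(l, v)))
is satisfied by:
  {r: True, l: True, f: True, v: False}
  {r: True, l: True, f: False, v: False}
  {r: True, f: True, l: False, v: False}
  {l: True, f: True, r: False, v: False}
  {l: True, r: False, f: False, v: False}
  {r: True, v: True, l: True, f: True}
  {r: True, v: True, f: True, l: False}


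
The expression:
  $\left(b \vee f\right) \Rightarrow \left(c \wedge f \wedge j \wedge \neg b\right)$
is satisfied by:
  {j: True, c: True, b: False, f: False}
  {j: True, b: False, c: False, f: False}
  {c: True, j: False, b: False, f: False}
  {j: False, b: False, c: False, f: False}
  {f: True, j: True, c: True, b: False}


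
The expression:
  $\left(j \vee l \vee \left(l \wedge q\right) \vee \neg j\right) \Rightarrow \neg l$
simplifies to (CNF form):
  $\neg l$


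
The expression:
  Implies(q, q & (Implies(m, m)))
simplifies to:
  True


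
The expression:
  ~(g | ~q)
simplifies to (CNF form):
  q & ~g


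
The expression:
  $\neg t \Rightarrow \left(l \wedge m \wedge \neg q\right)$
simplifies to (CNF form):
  $\left(l \vee t\right) \wedge \left(m \vee t\right) \wedge \left(t \vee \neg q\right)$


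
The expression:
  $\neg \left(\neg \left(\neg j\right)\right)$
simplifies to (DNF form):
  $\neg j$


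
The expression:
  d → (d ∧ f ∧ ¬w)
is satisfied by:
  {f: True, d: False, w: False}
  {f: False, d: False, w: False}
  {w: True, f: True, d: False}
  {w: True, f: False, d: False}
  {d: True, f: True, w: False}


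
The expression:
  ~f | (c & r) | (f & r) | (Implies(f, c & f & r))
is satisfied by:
  {r: True, f: False}
  {f: False, r: False}
  {f: True, r: True}


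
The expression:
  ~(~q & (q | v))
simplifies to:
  q | ~v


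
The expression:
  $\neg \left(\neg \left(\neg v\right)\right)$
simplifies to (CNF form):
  $\neg v$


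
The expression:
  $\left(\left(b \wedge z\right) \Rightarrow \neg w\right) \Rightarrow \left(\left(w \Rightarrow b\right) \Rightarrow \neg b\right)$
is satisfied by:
  {w: True, z: True, b: False}
  {w: True, z: False, b: False}
  {z: True, w: False, b: False}
  {w: False, z: False, b: False}
  {b: True, w: True, z: True}
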